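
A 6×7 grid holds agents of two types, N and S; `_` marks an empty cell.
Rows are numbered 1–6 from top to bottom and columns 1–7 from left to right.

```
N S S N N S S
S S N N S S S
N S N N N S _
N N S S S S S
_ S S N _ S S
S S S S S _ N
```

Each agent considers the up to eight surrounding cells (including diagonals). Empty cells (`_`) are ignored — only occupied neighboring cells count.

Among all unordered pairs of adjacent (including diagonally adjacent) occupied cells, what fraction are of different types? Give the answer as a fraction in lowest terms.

Scan each occupied cell's neighbors to the right and below (and the two forward diagonals) so each pair is counted once.
From row 1: 11 unlike of 25 pairs (running 11/25).
From row 2: 9 unlike of 23 pairs (running 20/48).
From row 3: 13 unlike of 22 pairs (running 33/70).
From row 4: 7 unlike of 20 pairs (running 40/90).
From row 5: 6 unlike of 15 pairs (running 46/105).
From row 6: 0 unlike of 4 pairs (running 46/109).
Total adjacent occupied pairs: 109; unlike-type pairs: 46.
46/109 is already in lowest terms.

46/109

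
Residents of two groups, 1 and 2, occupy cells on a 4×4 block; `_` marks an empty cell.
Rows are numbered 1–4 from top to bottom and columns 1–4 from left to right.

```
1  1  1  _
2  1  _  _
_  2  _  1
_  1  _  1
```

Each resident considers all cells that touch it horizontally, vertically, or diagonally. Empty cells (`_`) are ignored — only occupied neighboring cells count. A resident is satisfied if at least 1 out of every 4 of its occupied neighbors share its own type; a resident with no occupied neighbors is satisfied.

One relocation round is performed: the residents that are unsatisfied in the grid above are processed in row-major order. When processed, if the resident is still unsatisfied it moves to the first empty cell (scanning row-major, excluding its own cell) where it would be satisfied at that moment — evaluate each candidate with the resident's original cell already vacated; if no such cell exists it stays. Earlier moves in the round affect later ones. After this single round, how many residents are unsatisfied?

0

Initially unsatisfied (in order): (4,2).
  (4,2) → (1,4).
Resulting grid:
1 1 1 1
2 1 _ _
_ 2 _ 1
_ _ _ 1
All satisfied now.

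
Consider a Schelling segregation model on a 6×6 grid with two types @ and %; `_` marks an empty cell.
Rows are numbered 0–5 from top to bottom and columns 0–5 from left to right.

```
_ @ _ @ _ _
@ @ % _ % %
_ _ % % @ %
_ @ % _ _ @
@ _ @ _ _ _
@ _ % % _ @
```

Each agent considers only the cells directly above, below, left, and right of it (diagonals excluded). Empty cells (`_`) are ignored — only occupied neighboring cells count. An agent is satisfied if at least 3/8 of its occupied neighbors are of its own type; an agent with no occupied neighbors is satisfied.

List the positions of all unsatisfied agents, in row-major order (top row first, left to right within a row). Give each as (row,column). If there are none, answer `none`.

(0,1)@ 1/1 ✓
(0,3)@ 0/0 ✓
(1,0)@ 1/1 ✓
(1,1)@ 2/3 ✓
(1,2)% 1/2 ✓
(1,4)% 1/2 ✓
(1,5)% 2/2 ✓
(2,2)% 3/3 ✓
(2,3)% 1/2 ✓
(2,4)@ 0/3 ✗
(2,5)% 1/3 ✗
(3,1)@ 0/1 ✗
(3,2)% 1/3 ✗
(3,5)@ 0/1 ✗
(4,0)@ 1/1 ✓
(4,2)@ 0/2 ✗
(5,0)@ 1/1 ✓
(5,2)% 1/2 ✓
(5,3)% 1/1 ✓
(5,5)@ 0/0 ✓

(2,4), (2,5), (3,1), (3,2), (3,5), (4,2)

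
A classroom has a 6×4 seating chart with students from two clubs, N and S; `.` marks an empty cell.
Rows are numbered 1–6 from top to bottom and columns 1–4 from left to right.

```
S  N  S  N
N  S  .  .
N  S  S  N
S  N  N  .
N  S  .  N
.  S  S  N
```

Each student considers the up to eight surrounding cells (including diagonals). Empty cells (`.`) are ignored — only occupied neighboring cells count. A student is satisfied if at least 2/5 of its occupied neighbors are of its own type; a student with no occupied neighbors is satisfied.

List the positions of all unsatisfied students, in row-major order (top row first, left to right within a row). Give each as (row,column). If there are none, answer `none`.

Row 1: (1,1)S 1/3 not · (1,2)N 1/4 not · (1,3)S 1/3 not · (1,4)N 0/1 not
Row 2: (2,1)N 2/5 satisfied · (2,2)S 4/7 satisfied
Row 3: (3,1)N 2/5 satisfied · (3,2)S 3/7 satisfied · (3,3)S 2/5 satisfied · (3,4)N 1/2 satisfied
Row 4: (4,1)S 2/5 satisfied · (4,2)N 3/7 satisfied · (4,3)N 3/6 satisfied
Row 5: (5,1)N 1/4 not · (5,2)S 3/6 satisfied · (5,4)N 2/3 satisfied
Row 6: (6,2)S 2/3 satisfied · (6,3)S 2/4 satisfied · (6,4)N 1/2 satisfied

(1,1), (1,2), (1,3), (1,4), (5,1)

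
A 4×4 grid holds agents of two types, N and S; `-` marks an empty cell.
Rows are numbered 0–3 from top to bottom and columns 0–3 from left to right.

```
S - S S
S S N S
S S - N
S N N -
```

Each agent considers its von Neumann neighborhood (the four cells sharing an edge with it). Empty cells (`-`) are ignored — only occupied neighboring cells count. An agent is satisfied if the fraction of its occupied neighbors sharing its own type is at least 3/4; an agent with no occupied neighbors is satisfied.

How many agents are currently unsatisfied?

(0,0)S 1/1 ok
(0,2)S 1/2 unhappy
(0,3)S 2/2 ok
(1,0)S 3/3 ok
(1,1)S 2/3 unhappy
(1,2)N 0/3 unhappy
(1,3)S 1/3 unhappy
(2,0)S 3/3 ok
(2,1)S 2/3 unhappy
(2,3)N 0/1 unhappy
(3,0)S 1/2 unhappy
(3,1)N 1/3 unhappy
(3,2)N 1/1 ok
Unsatisfied: (0,2), (1,1), (1,2), (1,3), (2,1), (2,3), (3,0), (3,1) — 8 in total.

8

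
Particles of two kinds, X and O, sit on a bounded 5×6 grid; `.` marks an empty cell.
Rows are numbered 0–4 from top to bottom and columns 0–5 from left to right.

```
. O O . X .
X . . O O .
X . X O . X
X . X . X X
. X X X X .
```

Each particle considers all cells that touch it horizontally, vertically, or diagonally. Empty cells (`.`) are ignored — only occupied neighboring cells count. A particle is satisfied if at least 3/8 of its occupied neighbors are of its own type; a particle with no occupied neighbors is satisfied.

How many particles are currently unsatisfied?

Row 0: (0,1)O 1/2 satisfied · (0,2)O 2/2 satisfied · (0,4)X 0/2 not
Row 1: (1,0)X 1/2 satisfied · (1,3)O 3/5 satisfied · (1,4)O 2/4 satisfied
Row 2: (2,0)X 2/2 satisfied · (2,2)X 1/3 not · (2,3)O 2/5 satisfied · (2,5)X 2/3 satisfied
Row 3: (3,0)X 2/2 satisfied · (3,2)X 4/5 satisfied · (3,4)X 4/5 satisfied · (3,5)X 3/3 satisfied
Row 4: (4,1)X 3/3 satisfied · (4,2)X 3/3 satisfied · (4,3)X 4/4 satisfied · (4,4)X 3/3 satisfied
Unsatisfied: (0,4), (2,2) — 2 in total.

2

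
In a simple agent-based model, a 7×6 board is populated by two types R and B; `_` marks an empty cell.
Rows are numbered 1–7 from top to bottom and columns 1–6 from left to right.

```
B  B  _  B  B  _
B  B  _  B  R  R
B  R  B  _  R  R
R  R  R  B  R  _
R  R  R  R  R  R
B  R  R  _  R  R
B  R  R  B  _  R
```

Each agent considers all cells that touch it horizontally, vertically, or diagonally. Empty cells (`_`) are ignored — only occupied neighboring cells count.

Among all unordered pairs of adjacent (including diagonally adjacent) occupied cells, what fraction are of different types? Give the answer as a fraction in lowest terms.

Scan each occupied cell's neighbors to the right and below (and the two forward diagonals) so each pair is counted once.
From row 1: 3 unlike of 11 pairs (running 3/11).
From row 2: 4 unlike of 14 pairs (running 7/25).
From row 3: 7 unlike of 14 pairs (running 14/39).
From row 4: 5 unlike of 18 pairs (running 19/57).
From row 5: 2 unlike of 18 pairs (running 21/75).
From row 6: 5 unlike of 14 pairs (running 26/89).
From row 7: 2 unlike of 3 pairs (running 28/92).
Total adjacent occupied pairs: 92; unlike-type pairs: 28.
28/92 reduces to 7/23.

7/23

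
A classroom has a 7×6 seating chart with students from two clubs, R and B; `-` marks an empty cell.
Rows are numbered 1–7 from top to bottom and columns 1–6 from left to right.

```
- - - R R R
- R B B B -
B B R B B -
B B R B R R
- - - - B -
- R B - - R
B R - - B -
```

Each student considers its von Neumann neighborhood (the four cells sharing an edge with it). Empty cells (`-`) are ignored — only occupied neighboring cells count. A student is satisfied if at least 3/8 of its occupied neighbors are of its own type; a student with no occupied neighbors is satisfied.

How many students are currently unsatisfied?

Row 1: (1,4)R 1/2 satisfied · (1,5)R 2/3 satisfied · (1,6)R 1/1 satisfied
Row 2: (2,2)R 0/2 not · (2,3)B 1/3 not · (2,4)B 3/4 satisfied · (2,5)B 2/3 satisfied
Row 3: (3,1)B 2/2 satisfied · (3,2)B 2/4 satisfied · (3,3)R 1/4 not · (3,4)B 3/4 satisfied · (3,5)B 2/3 satisfied
Row 4: (4,1)B 2/2 satisfied · (4,2)B 2/3 satisfied · (4,3)R 1/3 not · (4,4)B 1/3 not · (4,5)R 1/4 not · (4,6)R 1/1 satisfied
Row 5: (5,5)B 0/1 not
Row 6: (6,2)R 1/2 satisfied · (6,3)B 0/1 not · (6,6)R 0/0 satisfied
Row 7: (7,1)B 0/1 not · (7,2)R 1/2 satisfied · (7,5)B 0/0 satisfied
Unsatisfied: (2,2), (2,3), (3,3), (4,3), (4,4), (4,5), (5,5), (6,3), (7,1) — 9 in total.

9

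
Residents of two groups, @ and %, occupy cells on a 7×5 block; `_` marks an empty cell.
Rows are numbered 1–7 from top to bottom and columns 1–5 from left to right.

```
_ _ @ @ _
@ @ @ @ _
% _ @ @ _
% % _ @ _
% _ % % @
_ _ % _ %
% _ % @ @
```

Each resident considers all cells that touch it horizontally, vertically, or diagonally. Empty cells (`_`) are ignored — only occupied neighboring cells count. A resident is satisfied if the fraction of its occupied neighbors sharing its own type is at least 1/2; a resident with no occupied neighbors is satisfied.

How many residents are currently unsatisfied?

3

(1,3)@ 4/4 ok
(1,4)@ 3/3 ok
(2,1)@ 1/2 ok
(2,2)@ 4/5 ok
(2,3)@ 6/6 ok
(2,4)@ 5/5 ok
(3,1)% 2/4 ok
(3,3)@ 5/6 ok
(3,4)@ 4/4 ok
(4,1)% 3/3 ok
(4,2)% 4/5 ok
(4,4)@ 3/5 ok
(5,1)% 2/2 ok
(5,3)% 3/4 ok
(5,4)% 3/5 ok
(5,5)@ 1/3 unhappy
(6,3)% 3/4 ok
(6,5)% 1/4 unhappy
(7,1)% 0/0 ok
(7,3)% 1/2 ok
(7,4)@ 1/4 unhappy
(7,5)@ 1/2 ok
Unsatisfied: (5,5), (6,5), (7,4) — 3 in total.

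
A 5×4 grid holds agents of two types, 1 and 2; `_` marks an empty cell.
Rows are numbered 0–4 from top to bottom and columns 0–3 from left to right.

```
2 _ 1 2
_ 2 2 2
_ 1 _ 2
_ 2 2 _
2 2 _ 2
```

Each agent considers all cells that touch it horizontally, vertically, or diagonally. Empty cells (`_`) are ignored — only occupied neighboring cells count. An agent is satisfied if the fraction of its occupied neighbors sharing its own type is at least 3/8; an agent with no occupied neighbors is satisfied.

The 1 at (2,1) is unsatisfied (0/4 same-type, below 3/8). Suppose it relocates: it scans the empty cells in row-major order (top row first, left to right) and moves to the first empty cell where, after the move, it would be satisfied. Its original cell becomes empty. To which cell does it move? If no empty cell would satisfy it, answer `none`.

none

Vacating (2,1). Empty cells in order:
  (0,1): 1/4 same-type → still unsatisfied.
  (1,0): 0/2 same-type → still unsatisfied.
  (2,0): 0/2 same-type → still unsatisfied.
  (2,2): 0/6 same-type → still unsatisfied.
  (3,0): 0/3 same-type → still unsatisfied.
  (3,3): 0/3 same-type → still unsatisfied.
  (4,2): 0/4 same-type → still unsatisfied.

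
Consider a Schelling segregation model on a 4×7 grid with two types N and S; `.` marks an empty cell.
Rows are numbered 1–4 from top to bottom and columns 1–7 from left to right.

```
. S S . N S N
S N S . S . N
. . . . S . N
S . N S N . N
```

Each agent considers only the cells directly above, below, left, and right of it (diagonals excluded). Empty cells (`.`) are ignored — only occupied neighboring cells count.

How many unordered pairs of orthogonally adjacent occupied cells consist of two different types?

9

Scan each occupied cell's neighbors to the right and below so each pair is counted once.
From row 1: 4 unlike of 7 pairs (running 4/7).
From row 2: 2 unlike of 4 pairs (running 6/11).
From row 3: 1 unlike of 2 pairs (running 7/13).
From row 4: 2 unlike of 2 pairs (running 9/15).
Total adjacent occupied pairs: 15; unlike-type pairs: 9.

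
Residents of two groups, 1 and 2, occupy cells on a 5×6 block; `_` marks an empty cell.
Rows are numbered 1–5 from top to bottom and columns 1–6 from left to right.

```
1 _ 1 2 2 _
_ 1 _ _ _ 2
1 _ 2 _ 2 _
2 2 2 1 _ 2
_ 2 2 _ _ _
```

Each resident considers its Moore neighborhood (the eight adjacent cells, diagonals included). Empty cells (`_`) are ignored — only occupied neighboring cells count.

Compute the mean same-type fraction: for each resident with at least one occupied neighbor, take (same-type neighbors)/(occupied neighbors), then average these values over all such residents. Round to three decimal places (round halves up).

0.706

Row 1: (1,1)1 1/1 · (1,3)1 1/2 · (1,4)2 1/2 · (1,5)2 2/2
Row 2: (2,2)1 3/4 · (2,6)2 2/2
Row 3: (3,1)1 1/3 · (3,3)2 2/4 · (3,5)2 2/3
Row 4: (4,1)2 2/3 · (4,2)2 5/6 · (4,3)2 4/5 · (4,4)1 0/4 · (4,6)2 1/1
Row 5: (5,2)2 4/4 · (5,3)2 3/4
Sum over 16 residents: 1/1 + 1/2 + 1/2 + 2/2 + 3/4 + 2/2 + 1/3 + 2/4 + 2/3 + 2/3 + 5/6 + 4/5 + 0/4 + 1/1 + 4/4 + 3/4 = 113/10; mean = 113/10 ÷ 16 = 113/160 = 0.70625 → 0.706.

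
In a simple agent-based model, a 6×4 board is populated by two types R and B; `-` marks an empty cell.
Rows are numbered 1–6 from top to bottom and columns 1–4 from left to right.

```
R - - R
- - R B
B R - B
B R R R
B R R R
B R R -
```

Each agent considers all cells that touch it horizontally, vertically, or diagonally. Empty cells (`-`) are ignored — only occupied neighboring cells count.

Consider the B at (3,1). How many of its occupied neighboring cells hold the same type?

1

Occupied neighbors of (3,1): (3,2)=R, (4,1)=B, (4,2)=R.
Same type (B): 1 of 3.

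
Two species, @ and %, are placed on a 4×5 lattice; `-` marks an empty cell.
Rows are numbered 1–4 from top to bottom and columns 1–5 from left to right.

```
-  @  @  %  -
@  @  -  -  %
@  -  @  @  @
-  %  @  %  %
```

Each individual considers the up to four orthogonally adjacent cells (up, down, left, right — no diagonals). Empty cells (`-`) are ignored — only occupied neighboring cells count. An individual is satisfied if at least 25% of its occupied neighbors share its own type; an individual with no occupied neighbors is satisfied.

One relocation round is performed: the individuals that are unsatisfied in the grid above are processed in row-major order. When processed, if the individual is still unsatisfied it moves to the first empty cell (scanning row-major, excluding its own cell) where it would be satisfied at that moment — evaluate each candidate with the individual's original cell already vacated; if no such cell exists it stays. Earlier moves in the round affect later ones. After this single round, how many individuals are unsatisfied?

0

Initially unsatisfied (in order): (1,4), (2,5), (4,2).
  (1,4) → (1,5).
  (2,5): now satisfied by earlier moves; stays.
  (4,2) → (1,4).
Resulting grid:
- @ @ % %
@ @ - - %
@ - @ @ @
- - @ % %
All satisfied now.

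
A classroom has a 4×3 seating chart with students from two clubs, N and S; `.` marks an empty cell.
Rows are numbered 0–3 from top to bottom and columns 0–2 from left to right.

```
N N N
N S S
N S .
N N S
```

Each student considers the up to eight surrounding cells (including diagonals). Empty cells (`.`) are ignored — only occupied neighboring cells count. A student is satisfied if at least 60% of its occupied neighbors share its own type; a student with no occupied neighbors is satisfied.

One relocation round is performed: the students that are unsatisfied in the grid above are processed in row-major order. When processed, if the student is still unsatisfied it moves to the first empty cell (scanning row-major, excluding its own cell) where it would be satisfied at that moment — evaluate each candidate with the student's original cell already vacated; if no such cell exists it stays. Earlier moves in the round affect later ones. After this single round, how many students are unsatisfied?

3

Initially unsatisfied (in order): (0,2), (1,1), (1,2), (2,1), (3,1), (3,2).
  (0,2): no empty cell satisfies it; stays.
  (1,1) → (2,2).
  (1,2): no empty cell satisfies it; stays.
  (2,1): no empty cell satisfies it; stays.
  (3,1) → (1,1).
  (3,2): now satisfied by earlier moves; stays.
Resulting grid:
N N N
N N S
N S S
N . S
Unsatisfied now: (1,2), (2,1), (3,0).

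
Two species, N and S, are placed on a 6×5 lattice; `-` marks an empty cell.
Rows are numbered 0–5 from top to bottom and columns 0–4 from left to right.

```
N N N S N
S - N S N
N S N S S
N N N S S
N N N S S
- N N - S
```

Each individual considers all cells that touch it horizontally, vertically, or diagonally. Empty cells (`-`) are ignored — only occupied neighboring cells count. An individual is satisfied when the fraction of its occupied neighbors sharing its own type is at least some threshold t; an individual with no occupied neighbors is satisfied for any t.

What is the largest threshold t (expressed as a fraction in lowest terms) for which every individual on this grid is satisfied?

1/7

(0,0)N 1/2
(0,1)N 3/4
(0,2)N 2/4
(0,3)S 1/5
(0,4)N 1/3
(1,0)S 1/4
(1,2)N 3/7
(1,3)S 3/8
(1,4)N 1/5
(2,0)N 2/4
(2,1)S 1/7
(2,2)N 3/7
(2,3)S 4/8
(2,4)S 4/5
(3,0)N 4/5
(3,1)N 7/8
(3,2)N 4/8
(3,3)S 5/8
(3,4)S 5/5
(4,0)N 4/4
(4,1)N 7/7
(4,2)N 5/7
(4,3)S 4/7
(4,4)S 4/4
(5,1)N 4/4
(5,2)N 3/4
(5,4)S 2/2
The smallest same-type fraction is 1/7 at (2,1), which reduces to 1/7. Any threshold above that leaves this individual unsatisfied.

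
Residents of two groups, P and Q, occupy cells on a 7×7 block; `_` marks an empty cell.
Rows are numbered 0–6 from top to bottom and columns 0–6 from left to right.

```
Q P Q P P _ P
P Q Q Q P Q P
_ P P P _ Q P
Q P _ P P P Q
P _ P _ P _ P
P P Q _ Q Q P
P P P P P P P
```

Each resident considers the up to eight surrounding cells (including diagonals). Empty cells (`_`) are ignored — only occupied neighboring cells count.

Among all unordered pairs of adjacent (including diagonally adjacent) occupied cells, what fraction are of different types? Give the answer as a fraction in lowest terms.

Scan each occupied cell's neighbors to the right and below (and the two forward diagonals) so each pair is counted once.
From row 0: 11 unlike of 20 pairs (running 11/20).
From row 1: 14 unlike of 20 pairs (running 25/40).
From row 2: 5 unlike of 14 pairs (running 30/54).
From row 3: 4 unlike of 13 pairs (running 34/67).
From row 4: 4 unlike of 8 pairs (running 38/75).
From row 5: 11 unlike of 20 pairs (running 49/95).
From row 6: 0 unlike of 6 pairs (running 49/101).
Total adjacent occupied pairs: 101; unlike-type pairs: 49.
49/101 is already in lowest terms.

49/101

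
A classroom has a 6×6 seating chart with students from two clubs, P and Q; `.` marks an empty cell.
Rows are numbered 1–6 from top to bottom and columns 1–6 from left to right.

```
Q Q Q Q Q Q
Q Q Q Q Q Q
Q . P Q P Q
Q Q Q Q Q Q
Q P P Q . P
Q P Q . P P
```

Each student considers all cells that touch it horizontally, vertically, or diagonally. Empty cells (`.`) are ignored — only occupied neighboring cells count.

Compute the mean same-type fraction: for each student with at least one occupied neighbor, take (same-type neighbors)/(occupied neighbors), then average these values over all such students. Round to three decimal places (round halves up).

0.676

Row 1: (1,1)Q 3/3 · (1,2)Q 5/5 · (1,3)Q 5/5 · (1,4)Q 5/5 · (1,5)Q 5/5 · (1,6)Q 3/3
Row 2: (2,1)Q 4/4 · (2,2)Q 6/7 · (2,3)Q 6/7 · (2,4)Q 6/8 · (2,5)Q 7/8 · (2,6)Q 4/5
Row 3: (3,1)Q 4/4 · (3,3)P 0/7 · (3,4)Q 6/8 · (3,5)P 0/8 · (3,6)Q 4/5
Row 4: (4,1)Q 3/4 · (4,2)Q 4/7 · (4,3)Q 4/7 · (4,4)Q 4/7 · (4,5)Q 5/7 · (4,6)Q 2/4
Row 5: (5,1)Q 3/5 · (5,2)P 2/8 · (5,3)P 2/7 · (5,4)Q 4/6 · (5,6)P 2/4
Row 6: (6,1)Q 1/3 · (6,2)P 2/5 · (6,3)Q 1/4 · (6,5)P 2/3 · (6,6)P 2/2
Sum over 33 students: 3/3 + 5/5 + 5/5 + 5/5 + 5/5 + 3/3 + 4/4 + 6/7 + 6/7 + 6/8 + 7/8 + 4/5 + 4/4 + 0/7 + 6/8 + 0/8 + 4/5 + 3/4 + 4/7 + 4/7 + 4/7 + 5/7 + 2/4 + 3/5 + 2/8 + 2/7 + 4/6 + 2/4 + 1/3 + 2/5 + 1/4 + 2/3 + 2/2 = 18749/840; mean = 18749/840 ÷ 33 = 18749/27720 = 0.676370… → 0.676.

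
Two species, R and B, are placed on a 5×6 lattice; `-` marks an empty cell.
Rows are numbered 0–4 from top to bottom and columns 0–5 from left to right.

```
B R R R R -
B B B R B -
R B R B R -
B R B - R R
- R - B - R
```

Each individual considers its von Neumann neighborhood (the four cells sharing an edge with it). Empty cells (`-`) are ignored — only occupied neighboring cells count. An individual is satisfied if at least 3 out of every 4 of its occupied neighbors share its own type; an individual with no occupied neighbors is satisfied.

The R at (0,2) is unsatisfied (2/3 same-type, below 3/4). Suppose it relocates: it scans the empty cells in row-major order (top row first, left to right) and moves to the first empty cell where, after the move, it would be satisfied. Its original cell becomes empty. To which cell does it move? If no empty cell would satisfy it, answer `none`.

(0,5)

Vacating (0,2). Empty cells in order:
  (0,5): 1/1 same-type → satisfied — stop here.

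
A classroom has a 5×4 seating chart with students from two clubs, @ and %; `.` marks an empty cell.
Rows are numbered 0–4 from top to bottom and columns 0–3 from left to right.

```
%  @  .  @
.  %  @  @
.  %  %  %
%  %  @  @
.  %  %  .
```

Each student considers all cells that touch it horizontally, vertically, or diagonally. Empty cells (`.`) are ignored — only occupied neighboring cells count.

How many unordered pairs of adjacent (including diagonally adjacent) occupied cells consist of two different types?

Scan each occupied cell's neighbors to the right and below (and the two forward diagonals) so each pair is counted once.
From row 0: 2 unlike of 6 pairs (running 2/6).
From row 1: 6 unlike of 9 pairs (running 8/15).
From row 2: 5 unlike of 10 pairs (running 13/25).
From row 3: 4 unlike of 9 pairs (running 17/34).
From row 4: 0 unlike of 1 pairs (running 17/35).
Total adjacent occupied pairs: 35; unlike-type pairs: 17.

17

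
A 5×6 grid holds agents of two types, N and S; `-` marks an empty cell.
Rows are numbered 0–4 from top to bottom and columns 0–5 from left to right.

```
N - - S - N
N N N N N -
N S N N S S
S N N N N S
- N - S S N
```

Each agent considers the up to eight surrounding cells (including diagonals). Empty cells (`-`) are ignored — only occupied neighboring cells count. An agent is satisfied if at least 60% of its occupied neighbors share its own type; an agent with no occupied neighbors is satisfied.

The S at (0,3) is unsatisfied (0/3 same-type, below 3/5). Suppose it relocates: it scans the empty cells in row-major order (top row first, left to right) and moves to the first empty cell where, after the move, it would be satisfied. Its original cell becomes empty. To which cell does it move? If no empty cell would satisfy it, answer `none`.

none

Vacating (0,3). Empty cells in order:
  (0,1): 0/4 same-type → still unsatisfied.
  (0,2): 0/3 same-type → still unsatisfied.
  (0,4): 0/3 same-type → still unsatisfied.
  (1,5): 2/4 same-type → still unsatisfied.
  (4,0): 1/3 same-type → still unsatisfied.
  (4,2): 1/5 same-type → still unsatisfied.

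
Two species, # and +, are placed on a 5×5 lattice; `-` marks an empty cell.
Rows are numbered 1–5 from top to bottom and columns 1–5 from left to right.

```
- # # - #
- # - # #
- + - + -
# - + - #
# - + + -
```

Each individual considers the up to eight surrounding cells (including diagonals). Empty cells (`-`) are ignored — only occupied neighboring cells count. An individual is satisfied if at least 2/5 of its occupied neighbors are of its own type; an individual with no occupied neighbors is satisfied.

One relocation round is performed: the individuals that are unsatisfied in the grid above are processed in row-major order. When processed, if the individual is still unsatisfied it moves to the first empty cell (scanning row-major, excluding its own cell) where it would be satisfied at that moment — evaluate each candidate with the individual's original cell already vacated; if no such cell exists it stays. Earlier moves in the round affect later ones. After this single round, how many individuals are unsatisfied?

0

Initially unsatisfied (in order): (3,2), (3,4), (4,5).
  (3,2) → (3,3).
  (3,4): now satisfied by earlier moves; stays.
  (4,5) → (1,1).
Resulting grid:
# # # - #
- # - # #
- - + + -
# - + - -
# - + + -
All satisfied now.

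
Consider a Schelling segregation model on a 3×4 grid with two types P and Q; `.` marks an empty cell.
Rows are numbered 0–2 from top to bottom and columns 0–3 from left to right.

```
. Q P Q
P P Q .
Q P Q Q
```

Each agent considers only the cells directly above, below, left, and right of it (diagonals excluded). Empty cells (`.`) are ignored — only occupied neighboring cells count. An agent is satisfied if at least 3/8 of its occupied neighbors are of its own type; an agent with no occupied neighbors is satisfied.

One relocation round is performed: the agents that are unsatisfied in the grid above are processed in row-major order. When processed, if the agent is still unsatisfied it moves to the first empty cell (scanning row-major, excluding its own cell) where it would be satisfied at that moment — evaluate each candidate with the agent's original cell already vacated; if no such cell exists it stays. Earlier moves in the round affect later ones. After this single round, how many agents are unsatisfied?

0

Initially unsatisfied (in order): (0,1), (0,2), (0,3), (1,2), (2,0), (2,1).
  (0,1) → (1,3).
  (0,2) → (0,0).
  (0,3): now satisfied by earlier moves; stays.
  (1,2): now satisfied by earlier moves; stays.
  (2,0) → (0,2).
  (2,1): now satisfied by earlier moves; stays.
Resulting grid:
P . Q Q
P P Q Q
. P Q Q
All satisfied now.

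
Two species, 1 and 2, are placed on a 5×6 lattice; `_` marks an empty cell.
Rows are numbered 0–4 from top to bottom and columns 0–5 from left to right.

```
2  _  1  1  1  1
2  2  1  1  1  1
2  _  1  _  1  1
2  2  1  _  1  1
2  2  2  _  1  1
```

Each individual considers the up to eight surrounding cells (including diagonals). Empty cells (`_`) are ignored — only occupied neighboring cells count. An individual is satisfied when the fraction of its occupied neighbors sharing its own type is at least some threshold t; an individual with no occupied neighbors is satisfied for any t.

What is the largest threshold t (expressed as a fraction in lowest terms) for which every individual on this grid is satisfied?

Row 0: (0,0)2 2/2 · (0,2)1 3/4 · (0,3)1 5/5 · (0,4)1 5/5 · (0,5)1 3/3
Row 1: (1,0)2 3/3 · (1,1)2 3/6 · (1,2)1 4/5 · (1,3)1 7/7 · (1,4)1 7/7 · (1,5)1 5/5
Row 2: (2,0)2 4/4 · (2,2)1 3/5 · (2,4)1 6/6 · (2,5)1 5/5
Row 3: (3,0)2 4/4 · (3,1)2 5/7 · (3,2)1 1/4 · (3,4)1 5/5 · (3,5)1 5/5
Row 4: (4,0)2 3/3 · (4,1)2 4/5 · (4,2)2 2/3 · (4,4)1 3/3 · (4,5)1 3/3
The smallest same-type fraction is 1/4 at (3,2), which reduces to 1/4. Any threshold above that leaves this individual unsatisfied.

1/4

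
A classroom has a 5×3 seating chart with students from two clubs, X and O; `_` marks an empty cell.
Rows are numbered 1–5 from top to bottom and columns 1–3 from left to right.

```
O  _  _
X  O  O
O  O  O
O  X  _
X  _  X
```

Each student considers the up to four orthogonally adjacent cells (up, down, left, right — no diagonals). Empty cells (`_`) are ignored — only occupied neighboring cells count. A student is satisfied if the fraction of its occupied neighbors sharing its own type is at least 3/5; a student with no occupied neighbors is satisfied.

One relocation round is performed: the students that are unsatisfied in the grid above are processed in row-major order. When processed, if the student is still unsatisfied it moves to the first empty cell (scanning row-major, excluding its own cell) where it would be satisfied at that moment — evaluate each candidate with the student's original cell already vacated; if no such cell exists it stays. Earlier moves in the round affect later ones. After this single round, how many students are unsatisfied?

Initially unsatisfied (in order): (1,1), (2,1), (4,1), (4,2), (5,1).
  (1,1) → (1,2).
  (2,1) → (4,3).
  (4,1) → (1,1).
  (4,2) → (5,2).
  (5,1): now satisfied by earlier moves; stays.
Resulting grid:
O O _
_ O O
O O O
_ _ X
X X X
Unsatisfied now: (4,3).

1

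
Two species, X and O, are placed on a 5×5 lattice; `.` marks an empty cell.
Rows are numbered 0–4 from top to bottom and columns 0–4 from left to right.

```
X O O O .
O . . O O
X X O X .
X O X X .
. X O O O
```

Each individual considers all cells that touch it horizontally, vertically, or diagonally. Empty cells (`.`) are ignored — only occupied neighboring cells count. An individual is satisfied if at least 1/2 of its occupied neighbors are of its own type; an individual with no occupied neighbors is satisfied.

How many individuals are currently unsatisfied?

7

Row 0: (0,0)X 0/2 ✗ · (0,1)O 2/3 ✓ · (0,2)O 3/3 ✓ · (0,3)O 3/3 ✓
Row 1: (1,0)O 1/4 ✗ · (1,3)O 4/5 ✓ · (1,4)O 2/3 ✓
Row 2: (2,0)X 2/4 ✓ · (2,1)X 3/6 ✓ · (2,2)O 2/6 ✗ · (2,3)X 2/5 ✗
Row 3: (3,0)X 3/4 ✓ · (3,1)O 2/7 ✗ · (3,2)X 4/8 ✓ · (3,3)X 2/6 ✗
Row 4: (4,1)X 2/4 ✓ · (4,2)O 2/5 ✗ · (4,3)O 2/4 ✓ · (4,4)O 1/2 ✓
Unsatisfied: (0,0), (1,0), (2,2), (2,3), (3,1), (3,3), (4,2) — 7 in total.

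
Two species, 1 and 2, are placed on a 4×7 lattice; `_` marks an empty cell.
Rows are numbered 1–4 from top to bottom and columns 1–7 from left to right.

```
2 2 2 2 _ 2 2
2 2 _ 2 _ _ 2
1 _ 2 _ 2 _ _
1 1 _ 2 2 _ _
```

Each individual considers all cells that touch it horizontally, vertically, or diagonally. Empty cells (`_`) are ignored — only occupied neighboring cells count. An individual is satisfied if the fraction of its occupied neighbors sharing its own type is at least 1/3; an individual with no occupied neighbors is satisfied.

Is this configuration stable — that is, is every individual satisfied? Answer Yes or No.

(1,1)2 3/3 ok
(1,2)2 4/4 ok
(1,3)2 4/4 ok
(1,4)2 2/2 ok
(1,6)2 2/2 ok
(1,7)2 2/2 ok
(2,1)2 3/4 ok
(2,2)2 5/6 ok
(2,4)2 4/4 ok
(2,7)2 2/2 ok
(3,1)1 2/4 ok
(3,3)2 3/4 ok
(3,5)2 3/3 ok
(4,1)1 2/2 ok
(4,2)1 2/3 ok
(4,4)2 3/3 ok
(4,5)2 2/2 ok
All meet the threshold, so the configuration is stable.

Yes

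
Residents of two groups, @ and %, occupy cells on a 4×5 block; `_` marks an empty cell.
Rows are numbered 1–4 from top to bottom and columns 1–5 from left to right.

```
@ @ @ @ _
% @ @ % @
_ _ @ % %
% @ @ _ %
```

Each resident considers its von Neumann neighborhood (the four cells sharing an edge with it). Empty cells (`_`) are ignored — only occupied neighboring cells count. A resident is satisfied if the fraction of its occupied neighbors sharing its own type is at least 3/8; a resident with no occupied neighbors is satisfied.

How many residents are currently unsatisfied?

(1,1)@ 1/2 ✓
(1,2)@ 3/3 ✓
(1,3)@ 3/3 ✓
(1,4)@ 1/2 ✓
(2,1)% 0/2 ✗
(2,2)@ 2/3 ✓
(2,3)@ 3/4 ✓
(2,4)% 1/4 ✗
(2,5)@ 0/2 ✗
(3,3)@ 2/3 ✓
(3,4)% 2/3 ✓
(3,5)% 2/3 ✓
(4,1)% 0/1 ✗
(4,2)@ 1/2 ✓
(4,3)@ 2/2 ✓
(4,5)% 1/1 ✓
Unsatisfied: (2,1), (2,4), (2,5), (4,1) — 4 in total.

4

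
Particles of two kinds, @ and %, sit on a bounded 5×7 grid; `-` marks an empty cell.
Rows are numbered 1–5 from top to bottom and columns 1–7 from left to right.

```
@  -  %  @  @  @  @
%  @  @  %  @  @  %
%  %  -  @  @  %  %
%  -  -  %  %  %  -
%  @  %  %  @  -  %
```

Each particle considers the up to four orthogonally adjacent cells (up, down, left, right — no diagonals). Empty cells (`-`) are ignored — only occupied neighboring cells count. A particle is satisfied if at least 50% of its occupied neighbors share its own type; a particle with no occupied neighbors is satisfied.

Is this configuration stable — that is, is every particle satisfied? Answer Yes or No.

(1,1)@ 0/1 ✗
(1,3)% 0/2 ✗
(1,4)@ 1/3 ✗
(1,5)@ 3/3 ✓
(1,6)@ 3/3 ✓
(1,7)@ 1/2 ✓
(2,1)% 1/3 ✗
(2,2)@ 1/3 ✗
(2,3)@ 1/3 ✗
(2,4)% 0/4 ✗
(2,5)@ 3/4 ✓
(2,6)@ 2/4 ✓
(2,7)% 1/3 ✗
(3,1)% 3/3 ✓
(3,2)% 1/2 ✓
(3,4)@ 1/3 ✗
(3,5)@ 2/4 ✓
(3,6)% 2/4 ✓
(3,7)% 2/2 ✓
(4,1)% 2/2 ✓
(4,4)% 2/3 ✓
(4,5)% 2/4 ✓
(4,6)% 2/2 ✓
(5,1)% 1/2 ✓
(5,2)@ 0/2 ✗
(5,3)% 1/2 ✓
(5,4)% 2/3 ✓
(5,5)@ 0/2 ✗
(5,7)% 0/0 ✓
For instance (1,1) has only 0/1 same-type neighbors, below 1/2.

No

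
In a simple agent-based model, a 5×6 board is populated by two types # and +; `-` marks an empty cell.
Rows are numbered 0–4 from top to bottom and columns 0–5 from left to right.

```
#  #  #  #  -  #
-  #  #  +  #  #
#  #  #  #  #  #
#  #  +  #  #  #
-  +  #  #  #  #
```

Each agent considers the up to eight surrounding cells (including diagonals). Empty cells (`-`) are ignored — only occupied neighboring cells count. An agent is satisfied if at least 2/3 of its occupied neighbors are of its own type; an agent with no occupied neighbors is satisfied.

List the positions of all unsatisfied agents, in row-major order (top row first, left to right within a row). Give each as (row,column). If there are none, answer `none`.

(1,3), (3,2), (4,1), (4,2)

(0,0)# 2/2 ok
(0,1)# 4/4 ok
(0,2)# 4/5 ok
(0,3)# 3/4 ok
(0,5)# 2/2 ok
(1,1)# 7/7 ok
(1,2)# 7/8 ok
(1,3)+ 0/7 unhappy
(1,4)# 6/7 ok
(1,5)# 4/4 ok
(2,0)# 4/4 ok
(2,1)# 6/7 ok
(2,2)# 6/8 ok
(2,3)# 6/8 ok
(2,4)# 7/8 ok
(2,5)# 5/5 ok
(3,0)# 3/4 ok
(3,1)# 5/7 ok
(3,2)+ 1/8 unhappy
(3,3)# 7/8 ok
(3,4)# 8/8 ok
(3,5)# 5/5 ok
(4,1)+ 1/4 unhappy
(4,2)# 3/5 unhappy
(4,3)# 4/5 ok
(4,4)# 5/5 ok
(4,5)# 3/3 ok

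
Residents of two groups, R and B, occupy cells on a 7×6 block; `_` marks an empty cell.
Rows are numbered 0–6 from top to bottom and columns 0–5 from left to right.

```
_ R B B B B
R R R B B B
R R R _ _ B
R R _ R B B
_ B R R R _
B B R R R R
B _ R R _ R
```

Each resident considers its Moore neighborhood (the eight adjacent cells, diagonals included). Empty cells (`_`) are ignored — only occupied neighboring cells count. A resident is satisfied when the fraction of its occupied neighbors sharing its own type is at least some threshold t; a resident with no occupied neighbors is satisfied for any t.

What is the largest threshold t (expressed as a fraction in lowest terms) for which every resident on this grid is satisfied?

(0,1)R 3/4
(0,2)B 2/5
(0,3)B 4/5
(0,4)B 5/5
(0,5)B 3/3
(1,0)R 4/4
(1,1)R 6/7
(1,2)R 4/7
(1,3)B 4/6
(1,4)B 6/6
(1,5)B 4/4
(2,0)R 5/5
(2,1)R 7/7
(2,2)R 5/6
(2,5)B 4/4
(3,0)R 3/4
(3,1)R 5/6
(3,3)R 4/5
(3,4)B 2/5
(3,5)B 2/3
(4,1)B 2/6
(4,2)R 5/7
(4,3)R 6/7
(4,4)R 5/7
(5,0)B 3/3
(5,1)B 3/6
(5,2)R 5/7
(5,3)R 7/7
(5,4)R 6/6
(5,5)R 3/3
(6,0)B 2/2
(6,2)R 3/4
(6,3)R 4/4
(6,5)R 2/2
The smallest same-type fraction is 2/6 at (4,1), which reduces to 1/3. Any threshold above that leaves this resident unsatisfied.

1/3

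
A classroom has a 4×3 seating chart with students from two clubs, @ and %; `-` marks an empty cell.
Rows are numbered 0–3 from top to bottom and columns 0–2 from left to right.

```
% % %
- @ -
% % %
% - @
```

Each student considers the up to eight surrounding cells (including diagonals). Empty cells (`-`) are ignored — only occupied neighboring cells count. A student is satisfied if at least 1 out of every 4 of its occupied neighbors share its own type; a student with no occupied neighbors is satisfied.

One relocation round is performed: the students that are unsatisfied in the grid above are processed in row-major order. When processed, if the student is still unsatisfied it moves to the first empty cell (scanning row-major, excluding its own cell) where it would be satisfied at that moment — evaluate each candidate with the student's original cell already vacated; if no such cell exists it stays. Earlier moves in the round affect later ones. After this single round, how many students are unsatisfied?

Initially unsatisfied (in order): (1,1), (3,2).
  (1,1): no empty cell satisfies it; stays.
  (3,2): no empty cell satisfies it; stays.
Resulting grid:
% % %
- @ -
% % %
% - @
Unsatisfied now: (1,1), (3,2).

2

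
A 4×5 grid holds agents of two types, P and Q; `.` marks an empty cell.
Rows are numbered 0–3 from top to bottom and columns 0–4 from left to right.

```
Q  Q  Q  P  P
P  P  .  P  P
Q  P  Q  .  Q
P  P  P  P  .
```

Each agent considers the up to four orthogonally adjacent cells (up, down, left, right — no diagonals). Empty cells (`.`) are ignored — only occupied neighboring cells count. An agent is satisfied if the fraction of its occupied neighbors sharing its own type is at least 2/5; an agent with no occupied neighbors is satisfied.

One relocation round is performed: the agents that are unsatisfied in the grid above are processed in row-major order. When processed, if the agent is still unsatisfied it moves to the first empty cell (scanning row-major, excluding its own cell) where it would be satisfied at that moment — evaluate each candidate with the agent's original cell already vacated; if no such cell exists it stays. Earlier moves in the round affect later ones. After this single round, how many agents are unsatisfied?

Initially unsatisfied (in order): (1,0), (2,0), (2,2), (2,4).
  (1,0) → (1,2).
  (2,0) → (1,0).
  (2,2) → (3,4).
  (2,4): now satisfied by earlier moves; stays.
Resulting grid:
Q Q Q P P
Q P P P P
. P . . Q
P P P P Q
Unsatisfied now: (0,2).

1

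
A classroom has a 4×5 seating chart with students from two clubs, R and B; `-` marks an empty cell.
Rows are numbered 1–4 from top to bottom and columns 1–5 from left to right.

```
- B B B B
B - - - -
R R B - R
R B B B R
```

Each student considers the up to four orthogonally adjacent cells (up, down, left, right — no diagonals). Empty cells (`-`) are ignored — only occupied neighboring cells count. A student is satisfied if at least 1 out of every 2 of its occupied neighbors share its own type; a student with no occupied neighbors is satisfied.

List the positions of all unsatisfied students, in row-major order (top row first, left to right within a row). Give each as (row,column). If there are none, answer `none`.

(2,1), (3,2), (4,2)

(1,2)B 1/1 ✓
(1,3)B 2/2 ✓
(1,4)B 2/2 ✓
(1,5)B 1/1 ✓
(2,1)B 0/1 ✗
(3,1)R 2/3 ✓
(3,2)R 1/3 ✗
(3,3)B 1/2 ✓
(3,5)R 1/1 ✓
(4,1)R 1/2 ✓
(4,2)B 1/3 ✗
(4,3)B 3/3 ✓
(4,4)B 1/2 ✓
(4,5)R 1/2 ✓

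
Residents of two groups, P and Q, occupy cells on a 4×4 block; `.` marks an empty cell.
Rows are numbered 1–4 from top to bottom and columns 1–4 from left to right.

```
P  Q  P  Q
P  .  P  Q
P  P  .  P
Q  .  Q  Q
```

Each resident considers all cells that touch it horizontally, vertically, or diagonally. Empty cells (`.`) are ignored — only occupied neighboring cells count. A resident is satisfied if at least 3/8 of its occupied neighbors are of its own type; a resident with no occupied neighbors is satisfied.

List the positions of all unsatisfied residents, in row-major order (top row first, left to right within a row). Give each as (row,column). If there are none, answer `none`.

(1,2), (1,3), (1,4), (2,4), (3,4), (4,1), (4,3)

(1,1)P 1/2 satisfied
(1,2)Q 0/4 not
(1,3)P 1/4 not
(1,4)Q 1/3 not
(2,1)P 3/4 satisfied
(2,3)P 3/6 satisfied
(2,4)Q 1/4 not
(3,1)P 2/3 satisfied
(3,2)P 3/5 satisfied
(3,4)P 1/4 not
(4,1)Q 0/2 not
(4,3)Q 1/3 not
(4,4)Q 1/2 satisfied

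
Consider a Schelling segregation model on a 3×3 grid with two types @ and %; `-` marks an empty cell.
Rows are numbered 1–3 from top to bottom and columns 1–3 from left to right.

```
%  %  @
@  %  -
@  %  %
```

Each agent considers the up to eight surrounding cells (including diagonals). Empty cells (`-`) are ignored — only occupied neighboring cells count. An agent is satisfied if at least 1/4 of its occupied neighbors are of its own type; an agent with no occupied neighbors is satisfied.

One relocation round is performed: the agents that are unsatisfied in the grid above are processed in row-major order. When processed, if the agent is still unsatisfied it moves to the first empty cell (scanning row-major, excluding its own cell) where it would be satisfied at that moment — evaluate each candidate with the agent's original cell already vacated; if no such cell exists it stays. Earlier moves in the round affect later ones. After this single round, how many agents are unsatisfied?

2

Initially unsatisfied (in order): (1,3), (2,1).
  (1,3): no empty cell satisfies it; stays.
  (2,1): no empty cell satisfies it; stays.
Resulting grid:
% % @
@ % -
@ % %
Unsatisfied now: (1,3), (2,1).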